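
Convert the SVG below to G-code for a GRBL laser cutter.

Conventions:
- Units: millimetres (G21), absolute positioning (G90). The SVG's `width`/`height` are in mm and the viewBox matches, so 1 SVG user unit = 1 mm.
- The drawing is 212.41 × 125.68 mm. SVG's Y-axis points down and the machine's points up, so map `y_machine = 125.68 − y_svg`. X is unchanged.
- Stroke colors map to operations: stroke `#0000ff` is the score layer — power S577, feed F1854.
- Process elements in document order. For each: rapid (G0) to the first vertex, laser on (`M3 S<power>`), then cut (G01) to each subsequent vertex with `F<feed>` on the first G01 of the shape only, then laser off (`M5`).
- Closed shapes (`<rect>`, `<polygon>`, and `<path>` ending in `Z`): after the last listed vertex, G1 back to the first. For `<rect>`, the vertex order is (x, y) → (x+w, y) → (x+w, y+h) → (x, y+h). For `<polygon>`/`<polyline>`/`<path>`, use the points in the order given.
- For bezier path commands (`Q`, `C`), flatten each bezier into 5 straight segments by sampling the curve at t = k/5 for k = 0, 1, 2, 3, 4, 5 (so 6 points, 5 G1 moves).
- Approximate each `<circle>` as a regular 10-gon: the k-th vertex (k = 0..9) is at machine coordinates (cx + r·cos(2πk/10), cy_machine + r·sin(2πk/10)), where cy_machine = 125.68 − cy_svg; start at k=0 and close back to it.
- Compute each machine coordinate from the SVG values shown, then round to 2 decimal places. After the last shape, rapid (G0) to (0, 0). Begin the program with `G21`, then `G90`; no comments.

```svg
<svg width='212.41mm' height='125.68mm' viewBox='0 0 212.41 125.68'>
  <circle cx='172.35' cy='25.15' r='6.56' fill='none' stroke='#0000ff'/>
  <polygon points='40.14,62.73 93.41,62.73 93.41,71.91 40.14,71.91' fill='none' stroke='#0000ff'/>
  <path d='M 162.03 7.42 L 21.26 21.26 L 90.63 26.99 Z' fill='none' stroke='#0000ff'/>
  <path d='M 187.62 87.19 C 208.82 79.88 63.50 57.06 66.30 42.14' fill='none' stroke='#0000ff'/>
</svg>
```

Since the viewBox matches the mm dimensions, user units are millimetres directly. The only transform is the Y-flip y_m = 125.68 − y_svg.

Shape 1 is a circle drawn with `<circle>`. Its stroke #0000ff means score at S577, F1854. After flipping Y the toolpath is (178.91,100.53) → (177.66,104.39) → (174.38,106.77) → (170.32,106.77) → (167.04,104.39) → (165.79,100.53) → (167.04,96.67) → (170.32,94.29) → (174.38,94.29) → (177.66,96.67) → (178.91,100.53), returning to the start.

Shape 2 is a rectangle drawn with `<polygon>`. Its stroke #0000ff means score at S577, F1854. After flipping Y the toolpath is (40.14,62.95) → (93.41,62.95) → (93.41,53.77) → (40.14,53.77) → (40.14,62.95), returning to the start.

Shape 3 is a closed polygon drawn with `<path>`. Its stroke #0000ff means score at S577, F1854. After flipping Y the toolpath is (162.03,118.26) → (21.26,104.42) → (90.63,98.69) → (162.03,118.26), returning to the start.

Shape 4 is a cubic bezier drawn with `<path>`. Its stroke #0000ff means score at S577, F1854. After flipping Y the toolpath is (187.62,38.49) → (182.87,44.55) → (153.27,53.21) → (113.90,63.34) → (79.88,73.83) → (66.30,83.54).

G21
G90
G0 X178.91 Y100.53
M3 S577
G01 X177.66 Y104.39 F1854
G01 X174.38 Y106.77
G01 X170.32 Y106.77
G01 X167.04 Y104.39
G01 X165.79 Y100.53
G01 X167.04 Y96.67
G01 X170.32 Y94.29
G01 X174.38 Y94.29
G01 X177.66 Y96.67
G01 X178.91 Y100.53
M5
G0 X40.14 Y62.95
M3 S577
G01 X93.41 Y62.95 F1854
G01 X93.41 Y53.77
G01 X40.14 Y53.77
G01 X40.14 Y62.95
M5
G0 X162.03 Y118.26
M3 S577
G01 X21.26 Y104.42 F1854
G01 X90.63 Y98.69
G01 X162.03 Y118.26
M5
G0 X187.62 Y38.49
M3 S577
G01 X182.87 Y44.55 F1854
G01 X153.27 Y53.21
G01 X113.90 Y63.34
G01 X79.88 Y73.83
G01 X66.30 Y83.54
M5
G0 X0.00 Y0.00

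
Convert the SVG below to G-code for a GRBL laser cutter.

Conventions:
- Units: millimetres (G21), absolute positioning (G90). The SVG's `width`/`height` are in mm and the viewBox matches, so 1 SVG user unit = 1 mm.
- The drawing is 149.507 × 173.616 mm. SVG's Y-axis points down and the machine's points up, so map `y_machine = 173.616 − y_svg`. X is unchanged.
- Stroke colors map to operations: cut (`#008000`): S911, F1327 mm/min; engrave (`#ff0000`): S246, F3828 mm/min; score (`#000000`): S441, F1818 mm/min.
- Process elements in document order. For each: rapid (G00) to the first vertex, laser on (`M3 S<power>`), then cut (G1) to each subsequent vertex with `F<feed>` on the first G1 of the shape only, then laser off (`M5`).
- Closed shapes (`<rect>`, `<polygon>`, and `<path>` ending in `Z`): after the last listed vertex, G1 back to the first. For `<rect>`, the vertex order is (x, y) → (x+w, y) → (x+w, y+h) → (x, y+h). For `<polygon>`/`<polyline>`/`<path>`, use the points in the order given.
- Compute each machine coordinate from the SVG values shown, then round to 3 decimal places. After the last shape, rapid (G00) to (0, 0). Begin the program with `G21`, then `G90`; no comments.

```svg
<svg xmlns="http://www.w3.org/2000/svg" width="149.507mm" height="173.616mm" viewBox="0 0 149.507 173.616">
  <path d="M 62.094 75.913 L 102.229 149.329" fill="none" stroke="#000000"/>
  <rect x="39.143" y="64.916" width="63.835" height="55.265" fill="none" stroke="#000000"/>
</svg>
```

G21
G90
G00 X62.094 Y97.703
M3 S441
G1 X102.229 Y24.287 F1818
M5
G00 X39.143 Y108.700
M3 S441
G1 X102.978 Y108.700 F1818
G1 X102.978 Y53.435
G1 X39.143 Y53.435
G1 X39.143 Y108.700
M5
G00 X0.000 Y0.000

viewBox `0 0 149.507 173.616` with mm width/height → 1 unit = 1 mm. Flip: y_m = 173.616 − y_svg.

**Shape 1** — `<path>` line segment, stroke `#000000` → score (S441, F1818). Machine vertices: (62.094,97.703) → (102.229,24.287). Open path.

**Shape 2** — `<rect>` rectangle, stroke `#000000` → score (S441, F1818). Machine vertices: (39.143,108.700) → (102.978,108.700) → (102.978,53.435) → (39.143,53.435) → (39.143,108.700). Closed: final G1 returns to the first vertex.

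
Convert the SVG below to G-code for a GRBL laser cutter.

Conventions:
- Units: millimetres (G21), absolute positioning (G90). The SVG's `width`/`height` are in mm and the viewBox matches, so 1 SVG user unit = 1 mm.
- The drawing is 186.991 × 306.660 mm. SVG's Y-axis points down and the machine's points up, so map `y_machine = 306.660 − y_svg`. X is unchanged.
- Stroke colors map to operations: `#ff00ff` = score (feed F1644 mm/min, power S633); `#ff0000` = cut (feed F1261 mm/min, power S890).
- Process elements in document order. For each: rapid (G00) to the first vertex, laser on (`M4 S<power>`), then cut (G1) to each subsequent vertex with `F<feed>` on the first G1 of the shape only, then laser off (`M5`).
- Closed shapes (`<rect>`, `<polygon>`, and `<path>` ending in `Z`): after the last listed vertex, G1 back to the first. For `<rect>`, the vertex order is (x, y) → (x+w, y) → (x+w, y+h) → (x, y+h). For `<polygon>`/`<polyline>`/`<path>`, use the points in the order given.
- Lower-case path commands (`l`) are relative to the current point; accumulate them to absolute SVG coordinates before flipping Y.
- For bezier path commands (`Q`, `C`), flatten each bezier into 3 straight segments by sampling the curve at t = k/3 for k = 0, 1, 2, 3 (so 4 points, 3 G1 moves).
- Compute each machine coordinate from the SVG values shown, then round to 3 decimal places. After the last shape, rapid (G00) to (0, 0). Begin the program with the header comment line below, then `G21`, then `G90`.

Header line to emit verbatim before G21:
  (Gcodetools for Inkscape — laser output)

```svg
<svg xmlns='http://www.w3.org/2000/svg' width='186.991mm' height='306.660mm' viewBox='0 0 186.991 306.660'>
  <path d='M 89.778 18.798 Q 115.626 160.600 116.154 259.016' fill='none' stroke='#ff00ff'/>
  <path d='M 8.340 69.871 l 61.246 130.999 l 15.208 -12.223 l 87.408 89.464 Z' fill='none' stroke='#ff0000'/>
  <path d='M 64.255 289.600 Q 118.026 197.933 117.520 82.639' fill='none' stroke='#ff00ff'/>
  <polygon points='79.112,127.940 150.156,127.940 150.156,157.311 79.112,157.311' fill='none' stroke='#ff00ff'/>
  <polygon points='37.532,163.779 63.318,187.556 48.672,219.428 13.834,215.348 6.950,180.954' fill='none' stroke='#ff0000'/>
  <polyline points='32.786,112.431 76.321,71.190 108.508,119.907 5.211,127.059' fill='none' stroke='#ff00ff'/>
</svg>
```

1 u = 1 mm; y_m = 306.660 − y.

[1] `<path>` quadratic bezier, #ff00ff→score S633 F1644: (89.778,287.862) → (104.197,198.148) → (112.989,118.075) → (116.154,47.644)

[2] `<path>` closed polygon, #ff0000→cut S890 F1261: (8.340,236.789) → (69.586,105.790) → (84.794,118.013) → (172.202,28.549) → (8.340,236.789) (closed)

[3] `<path>` quadratic bezier, #ff00ff→score S633 F1644: (64.255,17.060) → (94.072,80.797) → (111.827,149.784) → (117.520,224.021)

[4] `<polygon>` rectangle, #ff00ff→score S633 F1644: (79.112,178.720) → (150.156,178.720) → (150.156,149.349) → (79.112,149.349) → (79.112,178.720) (closed)

[5] `<polygon>` regular polygon, #ff0000→cut S890 F1261: (37.532,142.881) → (63.318,119.104) → (48.672,87.232) → (13.834,91.312) → (6.950,125.706) → (37.532,142.881) (closed)

[6] `<polyline>` open polyline, #ff00ff→score S633 F1644: (32.786,194.229) → (76.321,235.470) → (108.508,186.753) → (5.211,179.601)

(Gcodetools for Inkscape — laser output)
G21
G90
G00 X89.778 Y287.862
M4 S633
G1 X104.197 Y198.148 F1644
G1 X112.989 Y118.075
G1 X116.154 Y47.644
M5
G00 X8.340 Y236.789
M4 S890
G1 X69.586 Y105.790 F1261
G1 X84.794 Y118.013
G1 X172.202 Y28.549
G1 X8.340 Y236.789
M5
G00 X64.255 Y17.060
M4 S633
G1 X94.072 Y80.797 F1644
G1 X111.827 Y149.784
G1 X117.520 Y224.021
M5
G00 X79.112 Y178.720
M4 S633
G1 X150.156 Y178.720 F1644
G1 X150.156 Y149.349
G1 X79.112 Y149.349
G1 X79.112 Y178.720
M5
G00 X37.532 Y142.881
M4 S890
G1 X63.318 Y119.104 F1261
G1 X48.672 Y87.232
G1 X13.834 Y91.312
G1 X6.950 Y125.706
G1 X37.532 Y142.881
M5
G00 X32.786 Y194.229
M4 S633
G1 X76.321 Y235.470 F1644
G1 X108.508 Y186.753
G1 X5.211 Y179.601
M5
G00 X0.000 Y0.000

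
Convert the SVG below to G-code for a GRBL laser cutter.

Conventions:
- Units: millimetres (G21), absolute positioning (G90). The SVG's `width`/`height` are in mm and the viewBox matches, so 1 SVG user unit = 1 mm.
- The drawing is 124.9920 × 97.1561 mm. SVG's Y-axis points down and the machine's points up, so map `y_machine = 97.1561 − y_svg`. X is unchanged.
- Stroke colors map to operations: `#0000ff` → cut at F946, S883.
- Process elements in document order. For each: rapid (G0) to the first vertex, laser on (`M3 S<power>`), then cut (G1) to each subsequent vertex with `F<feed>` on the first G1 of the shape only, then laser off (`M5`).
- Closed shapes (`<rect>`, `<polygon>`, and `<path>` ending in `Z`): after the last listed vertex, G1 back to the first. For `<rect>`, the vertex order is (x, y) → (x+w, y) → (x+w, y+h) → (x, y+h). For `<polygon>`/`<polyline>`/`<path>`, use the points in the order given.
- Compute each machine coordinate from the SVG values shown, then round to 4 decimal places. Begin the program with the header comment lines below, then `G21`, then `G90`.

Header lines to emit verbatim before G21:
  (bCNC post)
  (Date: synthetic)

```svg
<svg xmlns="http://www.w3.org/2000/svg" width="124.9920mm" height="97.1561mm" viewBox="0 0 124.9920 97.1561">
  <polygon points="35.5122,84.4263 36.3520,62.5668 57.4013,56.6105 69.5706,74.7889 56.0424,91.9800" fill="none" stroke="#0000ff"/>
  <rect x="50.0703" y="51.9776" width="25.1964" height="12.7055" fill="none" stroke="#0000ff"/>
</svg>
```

Since the viewBox matches the mm dimensions, user units are millimetres directly. The only transform is the Y-flip y_m = 97.1561 − y_svg.

Shape 1 is a regular polygon drawn with `<polygon>`. Its stroke #0000ff means cut at S883, F946. After flipping Y the toolpath is (35.5122,12.7298) → (36.3520,34.5893) → (57.4013,40.5456) → (69.5706,22.3672) → (56.0424,5.1761) → (35.5122,12.7298), returning to the start.

Shape 2 is a rectangle drawn with `<rect>`. Its stroke #0000ff means cut at S883, F946. After flipping Y the toolpath is (50.0703,45.1785) → (75.2667,45.1785) → (75.2667,32.4730) → (50.0703,32.4730) → (50.0703,45.1785), returning to the start.

(bCNC post)
(Date: synthetic)
G21
G90
G0 X35.5122 Y12.7298
M3 S883
G1 X36.3520 Y34.5893 F946
G1 X57.4013 Y40.5456
G1 X69.5706 Y22.3672
G1 X56.0424 Y5.1761
G1 X35.5122 Y12.7298
M5
G0 X50.0703 Y45.1785
M3 S883
G1 X75.2667 Y45.1785 F946
G1 X75.2667 Y32.4730
G1 X50.0703 Y32.4730
G1 X50.0703 Y45.1785
M5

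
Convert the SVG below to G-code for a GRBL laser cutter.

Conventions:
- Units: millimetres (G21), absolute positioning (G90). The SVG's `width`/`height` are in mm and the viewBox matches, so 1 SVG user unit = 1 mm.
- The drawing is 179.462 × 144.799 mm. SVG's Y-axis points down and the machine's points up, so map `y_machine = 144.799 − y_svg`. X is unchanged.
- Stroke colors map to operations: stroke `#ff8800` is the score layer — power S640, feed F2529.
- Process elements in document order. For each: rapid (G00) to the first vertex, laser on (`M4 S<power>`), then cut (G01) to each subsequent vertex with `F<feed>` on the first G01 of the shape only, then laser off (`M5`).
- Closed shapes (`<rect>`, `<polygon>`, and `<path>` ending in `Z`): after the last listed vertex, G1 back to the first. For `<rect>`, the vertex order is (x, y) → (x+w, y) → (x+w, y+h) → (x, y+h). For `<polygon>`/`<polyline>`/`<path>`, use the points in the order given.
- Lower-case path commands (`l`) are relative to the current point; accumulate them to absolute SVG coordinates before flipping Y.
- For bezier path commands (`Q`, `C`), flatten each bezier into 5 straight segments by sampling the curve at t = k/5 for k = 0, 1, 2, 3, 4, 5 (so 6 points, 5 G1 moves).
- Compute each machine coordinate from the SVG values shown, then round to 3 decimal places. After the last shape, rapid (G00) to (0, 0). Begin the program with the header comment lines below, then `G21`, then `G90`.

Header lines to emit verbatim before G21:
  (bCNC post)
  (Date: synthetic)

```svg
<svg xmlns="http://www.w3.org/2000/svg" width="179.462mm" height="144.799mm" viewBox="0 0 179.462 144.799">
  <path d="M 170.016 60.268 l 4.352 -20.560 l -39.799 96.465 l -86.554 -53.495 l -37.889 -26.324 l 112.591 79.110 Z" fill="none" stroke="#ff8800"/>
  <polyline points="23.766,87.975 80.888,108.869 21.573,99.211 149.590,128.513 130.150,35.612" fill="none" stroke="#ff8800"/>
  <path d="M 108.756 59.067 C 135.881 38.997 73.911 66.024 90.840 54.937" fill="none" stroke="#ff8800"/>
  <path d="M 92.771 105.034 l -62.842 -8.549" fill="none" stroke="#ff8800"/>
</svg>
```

(bCNC post)
(Date: synthetic)
G21
G90
G00 X170.016 Y84.531
M4 S640
G01 X174.368 Y105.091 F2529
G01 X134.569 Y8.626
G01 X48.015 Y62.121
G01 X10.126 Y88.445
G01 X122.717 Y9.335
G01 X170.016 Y84.531
M5
G00 X23.766 Y56.824
M4 S640
G01 X80.888 Y35.930 F2529
G01 X21.573 Y45.588
G01 X149.590 Y16.286
G01 X130.150 Y109.187
M5
G00 X108.756 Y85.732
M4 S640
G01 X115.684 Y92.804 F2529
G01 X109.292 Y92.663
G01 X97.645 Y89.399
G01 X88.807 Y87.102
G01 X90.840 Y89.862
M5
G00 X92.771 Y39.765
M4 S640
G01 X29.929 Y48.314 F2529
M5
G00 X0.000 Y0.000

Since the viewBox matches the mm dimensions, user units are millimetres directly. The only transform is the Y-flip y_m = 144.799 − y_svg.

Shape 1 is a closed polygon drawn with `<path>`. Its stroke #ff8800 means score at S640, F2529. After flipping Y the toolpath is (170.016,84.531) → (174.368,105.091) → (134.569,8.626) → (48.015,62.121) → (10.126,88.445) → (122.717,9.335) → (170.016,84.531), returning to the start.

Shape 2 is a open polyline drawn with `<polyline>`. Its stroke #ff8800 means score at S640, F2529. After flipping Y the toolpath is (23.766,56.824) → (80.888,35.930) → (21.573,45.588) → (149.590,16.286) → (130.150,109.187).

Shape 3 is a cubic bezier drawn with `<path>`. Its stroke #ff8800 means score at S640, F2529. After flipping Y the toolpath is (108.756,85.732) → (115.684,92.804) → (109.292,92.663) → (97.645,89.399) → (88.807,87.102) → (90.840,89.862).

Shape 4 is a line segment drawn with `<path>`. Its stroke #ff8800 means score at S640, F2529. After flipping Y the toolpath is (92.771,39.765) → (29.929,48.314).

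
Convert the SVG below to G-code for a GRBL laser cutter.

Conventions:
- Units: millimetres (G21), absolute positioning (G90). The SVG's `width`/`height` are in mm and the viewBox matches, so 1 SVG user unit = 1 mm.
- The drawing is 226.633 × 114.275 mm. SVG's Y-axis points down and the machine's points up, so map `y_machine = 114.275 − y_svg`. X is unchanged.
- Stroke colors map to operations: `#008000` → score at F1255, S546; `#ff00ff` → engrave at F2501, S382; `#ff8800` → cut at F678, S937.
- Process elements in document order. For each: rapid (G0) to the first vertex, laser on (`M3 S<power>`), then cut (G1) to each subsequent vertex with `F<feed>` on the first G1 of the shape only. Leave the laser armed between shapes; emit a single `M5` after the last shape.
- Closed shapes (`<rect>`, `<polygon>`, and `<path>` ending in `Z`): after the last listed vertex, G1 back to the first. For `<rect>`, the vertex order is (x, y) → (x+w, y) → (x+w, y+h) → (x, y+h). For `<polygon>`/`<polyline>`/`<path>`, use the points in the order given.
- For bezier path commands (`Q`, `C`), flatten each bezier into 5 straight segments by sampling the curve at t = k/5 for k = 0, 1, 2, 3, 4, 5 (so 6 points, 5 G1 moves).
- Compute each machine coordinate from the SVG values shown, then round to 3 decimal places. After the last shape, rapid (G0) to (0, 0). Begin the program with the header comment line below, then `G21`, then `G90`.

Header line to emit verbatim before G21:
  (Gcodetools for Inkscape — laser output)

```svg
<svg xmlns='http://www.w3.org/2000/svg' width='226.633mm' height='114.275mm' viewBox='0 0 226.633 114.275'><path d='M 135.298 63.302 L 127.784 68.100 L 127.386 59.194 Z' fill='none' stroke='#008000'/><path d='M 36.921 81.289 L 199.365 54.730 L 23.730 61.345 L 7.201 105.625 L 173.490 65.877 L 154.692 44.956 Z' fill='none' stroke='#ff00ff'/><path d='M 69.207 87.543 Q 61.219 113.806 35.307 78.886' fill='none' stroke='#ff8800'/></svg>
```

1 u = 1 mm; y_m = 114.275 − y.

[1] `<path>` regular polygon, #008000→score S546 F1255: (135.298,50.973) → (127.784,46.175) → (127.386,55.081) → (135.298,50.973) (closed)

[2] `<path>` closed polygon, #ff00ff→engrave S382 F2501: (36.921,32.986) → (199.365,59.545) → (23.730,52.930) → (7.201,8.650) → (173.490,48.398) → (154.692,69.319) → (36.921,32.986) (closed)

[3] `<path>` quadratic bezier, #ff8800→cut S937 F678: (69.207,26.732) → (65.295,18.674) → (59.949,15.511) → (53.169,17.242) → (44.955,23.868) → (35.307,35.389)

(Gcodetools for Inkscape — laser output)
G21
G90
G0 X135.298 Y50.973
M3 S546
G1 X127.784 Y46.175 F1255
G1 X127.386 Y55.081
G1 X135.298 Y50.973
G0 X36.921 Y32.986
M3 S382
G1 X199.365 Y59.545 F2501
G1 X23.730 Y52.930
G1 X7.201 Y8.650
G1 X173.490 Y48.398
G1 X154.692 Y69.319
G1 X36.921 Y32.986
G0 X69.207 Y26.732
M3 S937
G1 X65.295 Y18.674 F678
G1 X59.949 Y15.511
G1 X53.169 Y17.242
G1 X44.955 Y23.868
G1 X35.307 Y35.389
M5
G0 X0.000 Y0.000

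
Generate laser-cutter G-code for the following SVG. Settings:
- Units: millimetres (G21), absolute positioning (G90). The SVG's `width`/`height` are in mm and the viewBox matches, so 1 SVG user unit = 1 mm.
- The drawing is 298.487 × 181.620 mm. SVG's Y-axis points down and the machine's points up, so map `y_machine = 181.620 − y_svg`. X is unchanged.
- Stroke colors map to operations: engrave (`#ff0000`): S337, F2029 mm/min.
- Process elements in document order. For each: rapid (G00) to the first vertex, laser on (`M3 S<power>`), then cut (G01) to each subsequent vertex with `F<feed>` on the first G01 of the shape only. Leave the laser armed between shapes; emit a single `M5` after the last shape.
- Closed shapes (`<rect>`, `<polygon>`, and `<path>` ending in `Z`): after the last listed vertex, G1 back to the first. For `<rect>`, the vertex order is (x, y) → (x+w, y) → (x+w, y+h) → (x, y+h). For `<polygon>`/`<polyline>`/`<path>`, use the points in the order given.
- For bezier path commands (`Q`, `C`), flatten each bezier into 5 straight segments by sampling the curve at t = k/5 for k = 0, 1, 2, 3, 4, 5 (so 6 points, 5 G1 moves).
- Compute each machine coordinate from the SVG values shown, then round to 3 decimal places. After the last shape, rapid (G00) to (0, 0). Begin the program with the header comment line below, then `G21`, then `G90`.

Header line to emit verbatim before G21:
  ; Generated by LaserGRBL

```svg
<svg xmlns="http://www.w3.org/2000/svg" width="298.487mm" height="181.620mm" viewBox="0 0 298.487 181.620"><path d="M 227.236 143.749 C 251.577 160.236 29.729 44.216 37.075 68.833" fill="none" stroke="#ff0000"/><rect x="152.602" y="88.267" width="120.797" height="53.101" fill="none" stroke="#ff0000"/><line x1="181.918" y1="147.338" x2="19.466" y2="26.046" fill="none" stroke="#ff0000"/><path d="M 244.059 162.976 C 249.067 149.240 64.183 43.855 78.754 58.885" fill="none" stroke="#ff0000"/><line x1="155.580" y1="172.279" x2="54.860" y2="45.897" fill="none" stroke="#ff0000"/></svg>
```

1 u = 1 mm; y_m = 181.620 − y.

[1] `<path>` cubic bezier, #ff0000→engrave S337 F2029: (227.236,37.871) → (216.101,41.694) → (168.699,64.209) → (107.848,92.303) → (56.368,112.866) → (37.075,112.787)

[2] `<rect>` rectangle, #ff0000→engrave S337 F2029: (152.602,93.353) → (273.399,93.353) → (273.399,40.252) → (152.602,40.252) → (152.602,93.353) (closed)

[3] `<line>` line segment, #ff0000→engrave S337 F2029: (181.918,34.282) → (19.466,155.574)

[4] `<path>` cubic bezier, #ff0000→engrave S337 F2029: (244.059,18.644) → (227.392,36.187) → (183.839,65.547) → (132.089,96.544) → (90.831,119.000) → (78.754,122.735)

[5] `<line>` line segment, #ff0000→engrave S337 F2029: (155.580,9.341) → (54.860,135.723)

; Generated by LaserGRBL
G21
G90
G00 X227.236 Y37.871
M3 S337
G01 X216.101 Y41.694 F2029
G01 X168.699 Y64.209
G01 X107.848 Y92.303
G01 X56.368 Y112.866
G01 X37.075 Y112.787
G00 X152.602 Y93.353
M3 S337
G01 X273.399 Y93.353 F2029
G01 X273.399 Y40.252
G01 X152.602 Y40.252
G01 X152.602 Y93.353
G00 X181.918 Y34.282
M3 S337
G01 X19.466 Y155.574 F2029
G00 X244.059 Y18.644
M3 S337
G01 X227.392 Y36.187 F2029
G01 X183.839 Y65.547
G01 X132.089 Y96.544
G01 X90.831 Y119.000
G01 X78.754 Y122.735
G00 X155.580 Y9.341
M3 S337
G01 X54.860 Y135.723 F2029
M5
G00 X0.000 Y0.000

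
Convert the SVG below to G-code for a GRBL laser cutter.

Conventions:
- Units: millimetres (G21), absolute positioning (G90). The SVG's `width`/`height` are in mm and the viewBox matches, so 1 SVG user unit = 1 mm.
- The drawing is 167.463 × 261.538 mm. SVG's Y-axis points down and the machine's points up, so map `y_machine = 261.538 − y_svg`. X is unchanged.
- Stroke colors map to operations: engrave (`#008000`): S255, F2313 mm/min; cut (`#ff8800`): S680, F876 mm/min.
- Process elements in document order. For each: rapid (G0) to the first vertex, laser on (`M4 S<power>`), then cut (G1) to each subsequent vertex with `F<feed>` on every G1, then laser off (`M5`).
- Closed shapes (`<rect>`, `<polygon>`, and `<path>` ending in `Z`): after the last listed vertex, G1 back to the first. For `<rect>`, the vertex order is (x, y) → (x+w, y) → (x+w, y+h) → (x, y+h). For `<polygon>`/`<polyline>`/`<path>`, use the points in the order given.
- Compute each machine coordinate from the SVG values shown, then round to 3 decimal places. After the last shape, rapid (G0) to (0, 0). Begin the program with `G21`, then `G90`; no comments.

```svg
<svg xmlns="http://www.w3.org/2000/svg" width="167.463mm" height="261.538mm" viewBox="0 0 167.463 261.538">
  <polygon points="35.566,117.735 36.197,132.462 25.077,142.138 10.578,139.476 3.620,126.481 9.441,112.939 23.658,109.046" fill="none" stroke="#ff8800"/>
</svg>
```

1 u = 1 mm; y_m = 261.538 − y.

[1] `<polygon>` regular polygon, #ff8800→cut S680 F876: (35.566,143.803) → (36.197,129.076) → (25.077,119.400) → (10.578,122.062) → (3.620,135.057) → (9.441,148.599) → (23.658,152.492) → (35.566,143.803) (closed)

G21
G90
G0 X35.566 Y143.803
M4 S680
G1 X36.197 Y129.076 F876
G1 X25.077 Y119.400 F876
G1 X10.578 Y122.062 F876
G1 X3.620 Y135.057 F876
G1 X9.441 Y148.599 F876
G1 X23.658 Y152.492 F876
G1 X35.566 Y143.803 F876
M5
G0 X0.000 Y0.000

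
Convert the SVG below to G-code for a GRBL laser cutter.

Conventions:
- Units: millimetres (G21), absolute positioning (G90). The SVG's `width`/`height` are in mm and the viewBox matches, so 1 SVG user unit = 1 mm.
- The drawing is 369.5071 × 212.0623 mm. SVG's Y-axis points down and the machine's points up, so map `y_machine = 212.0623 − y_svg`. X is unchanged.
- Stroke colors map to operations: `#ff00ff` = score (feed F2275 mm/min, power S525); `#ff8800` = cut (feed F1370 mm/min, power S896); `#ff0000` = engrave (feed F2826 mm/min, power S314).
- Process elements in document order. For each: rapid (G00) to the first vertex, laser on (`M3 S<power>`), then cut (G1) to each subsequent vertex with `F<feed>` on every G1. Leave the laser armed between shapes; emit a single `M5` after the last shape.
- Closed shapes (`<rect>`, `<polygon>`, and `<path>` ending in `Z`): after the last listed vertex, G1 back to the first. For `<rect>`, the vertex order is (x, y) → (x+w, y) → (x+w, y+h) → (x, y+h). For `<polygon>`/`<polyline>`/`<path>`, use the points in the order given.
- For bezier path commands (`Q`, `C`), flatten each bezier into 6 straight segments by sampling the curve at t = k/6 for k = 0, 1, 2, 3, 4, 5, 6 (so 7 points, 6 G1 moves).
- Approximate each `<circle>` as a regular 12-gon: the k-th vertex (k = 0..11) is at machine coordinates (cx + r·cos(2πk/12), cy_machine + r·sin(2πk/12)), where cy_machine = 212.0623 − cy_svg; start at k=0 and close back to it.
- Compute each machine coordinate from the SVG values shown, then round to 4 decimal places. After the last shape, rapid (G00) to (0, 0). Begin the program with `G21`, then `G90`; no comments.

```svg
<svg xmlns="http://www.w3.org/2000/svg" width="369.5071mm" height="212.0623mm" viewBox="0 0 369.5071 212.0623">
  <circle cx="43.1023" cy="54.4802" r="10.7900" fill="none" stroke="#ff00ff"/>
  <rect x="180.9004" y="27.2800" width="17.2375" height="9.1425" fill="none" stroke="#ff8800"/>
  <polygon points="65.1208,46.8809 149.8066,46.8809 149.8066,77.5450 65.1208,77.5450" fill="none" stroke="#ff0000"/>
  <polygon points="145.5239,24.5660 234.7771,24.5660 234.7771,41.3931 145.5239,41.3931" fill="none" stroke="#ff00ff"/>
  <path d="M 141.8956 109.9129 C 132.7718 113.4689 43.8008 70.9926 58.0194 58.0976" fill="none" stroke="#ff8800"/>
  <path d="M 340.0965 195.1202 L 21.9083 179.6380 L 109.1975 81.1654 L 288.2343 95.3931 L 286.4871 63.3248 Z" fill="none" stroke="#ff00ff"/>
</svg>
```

G21
G90
G00 X53.8923 Y157.5821
M3 S525
G1 X52.4467 Y162.9771 F2275
G1 X48.4973 Y166.9265 F2275
G1 X43.1023 Y168.3721 F2275
G1 X37.7073 Y166.9265 F2275
G1 X33.7579 Y162.9771 F2275
G1 X32.3123 Y157.5821 F2275
G1 X33.7579 Y152.1871 F2275
G1 X37.7073 Y148.2377 F2275
G1 X43.1023 Y146.7921 F2275
G1 X48.4973 Y148.2377 F2275
G1 X52.4467 Y152.1871 F2275
G1 X53.8923 Y157.5821 F2275
G00 X180.9004 Y184.7823
M3 S896
G1 X198.1379 Y184.7823 F1370
G1 X198.1379 Y175.6398 F1370
G1 X180.9004 Y175.6398 F1370
G1 X180.9004 Y184.7823 F1370
G00 X65.1208 Y165.1814
M3 S314
G1 X149.8066 Y165.1814 F2826
G1 X149.8066 Y134.5173 F2826
G1 X65.1208 Y134.5173 F2826
G1 X65.1208 Y165.1814 F2826
G00 X145.5239 Y187.4963
M3 S525
G1 X234.7771 Y187.4963 F2275
G1 X234.7771 Y170.6692 F2275
G1 X145.5239 Y170.6692 F2275
G1 X145.5239 Y187.4963 F2275
G00 X141.8956 Y102.1494
M3 S896
G1 X131.5272 Y103.8574 F1370
G1 X112.9352 Y111.1370 F1370
G1 X91.2041 Y121.8879 F1370
G1 X71.4182 Y134.0098 F1370
G1 X58.6618 Y145.4022 F1370
G1 X58.0194 Y153.9647 F1370
G00 X340.0965 Y16.9421
M3 S525
G1 X21.9083 Y32.4243 F2275
G1 X109.1975 Y130.8969 F2275
G1 X288.2343 Y116.6692 F2275
G1 X286.4871 Y148.7375 F2275
G1 X340.0965 Y16.9421 F2275
M5
G00 X0.0000 Y0.0000

Since the viewBox matches the mm dimensions, user units are millimetres directly. The only transform is the Y-flip y_m = 212.0623 − y_svg.

Shape 1 is a circle drawn with `<circle>`. Its stroke #ff00ff means score at S525, F2275. After flipping Y the toolpath is (53.8923,157.5821) → (52.4467,162.9771) → (48.4973,166.9265) → (43.1023,168.3721) → (37.7073,166.9265) → (33.7579,162.9771) → (32.3123,157.5821) → (33.7579,152.1871) → (37.7073,148.2377) → (43.1023,146.7921) → (48.4973,148.2377) → (52.4467,152.1871) → (53.8923,157.5821), returning to the start.

Shape 2 is a rectangle drawn with `<rect>`. Its stroke #ff8800 means cut at S896, F1370. After flipping Y the toolpath is (180.9004,184.7823) → (198.1379,184.7823) → (198.1379,175.6398) → (180.9004,175.6398) → (180.9004,184.7823), returning to the start.

Shape 3 is a rectangle drawn with `<polygon>`. Its stroke #ff0000 means engrave at S314, F2826. After flipping Y the toolpath is (65.1208,165.1814) → (149.8066,165.1814) → (149.8066,134.5173) → (65.1208,134.5173) → (65.1208,165.1814), returning to the start.

Shape 4 is a rectangle drawn with `<polygon>`. Its stroke #ff00ff means score at S525, F2275. After flipping Y the toolpath is (145.5239,187.4963) → (234.7771,187.4963) → (234.7771,170.6692) → (145.5239,170.6692) → (145.5239,187.4963), returning to the start.

Shape 5 is a cubic bezier drawn with `<path>`. Its stroke #ff8800 means cut at S896, F1370. After flipping Y the toolpath is (141.8956,102.1494) → (131.5272,103.8574) → (112.9352,111.1370) → (91.2041,121.8879) → (71.4182,134.0098) → (58.6618,145.4022) → (58.0194,153.9647).

Shape 6 is a closed polygon drawn with `<path>`. Its stroke #ff00ff means score at S525, F2275. After flipping Y the toolpath is (340.0965,16.9421) → (21.9083,32.4243) → (109.1975,130.8969) → (288.2343,116.6692) → (286.4871,148.7375) → (340.0965,16.9421), returning to the start.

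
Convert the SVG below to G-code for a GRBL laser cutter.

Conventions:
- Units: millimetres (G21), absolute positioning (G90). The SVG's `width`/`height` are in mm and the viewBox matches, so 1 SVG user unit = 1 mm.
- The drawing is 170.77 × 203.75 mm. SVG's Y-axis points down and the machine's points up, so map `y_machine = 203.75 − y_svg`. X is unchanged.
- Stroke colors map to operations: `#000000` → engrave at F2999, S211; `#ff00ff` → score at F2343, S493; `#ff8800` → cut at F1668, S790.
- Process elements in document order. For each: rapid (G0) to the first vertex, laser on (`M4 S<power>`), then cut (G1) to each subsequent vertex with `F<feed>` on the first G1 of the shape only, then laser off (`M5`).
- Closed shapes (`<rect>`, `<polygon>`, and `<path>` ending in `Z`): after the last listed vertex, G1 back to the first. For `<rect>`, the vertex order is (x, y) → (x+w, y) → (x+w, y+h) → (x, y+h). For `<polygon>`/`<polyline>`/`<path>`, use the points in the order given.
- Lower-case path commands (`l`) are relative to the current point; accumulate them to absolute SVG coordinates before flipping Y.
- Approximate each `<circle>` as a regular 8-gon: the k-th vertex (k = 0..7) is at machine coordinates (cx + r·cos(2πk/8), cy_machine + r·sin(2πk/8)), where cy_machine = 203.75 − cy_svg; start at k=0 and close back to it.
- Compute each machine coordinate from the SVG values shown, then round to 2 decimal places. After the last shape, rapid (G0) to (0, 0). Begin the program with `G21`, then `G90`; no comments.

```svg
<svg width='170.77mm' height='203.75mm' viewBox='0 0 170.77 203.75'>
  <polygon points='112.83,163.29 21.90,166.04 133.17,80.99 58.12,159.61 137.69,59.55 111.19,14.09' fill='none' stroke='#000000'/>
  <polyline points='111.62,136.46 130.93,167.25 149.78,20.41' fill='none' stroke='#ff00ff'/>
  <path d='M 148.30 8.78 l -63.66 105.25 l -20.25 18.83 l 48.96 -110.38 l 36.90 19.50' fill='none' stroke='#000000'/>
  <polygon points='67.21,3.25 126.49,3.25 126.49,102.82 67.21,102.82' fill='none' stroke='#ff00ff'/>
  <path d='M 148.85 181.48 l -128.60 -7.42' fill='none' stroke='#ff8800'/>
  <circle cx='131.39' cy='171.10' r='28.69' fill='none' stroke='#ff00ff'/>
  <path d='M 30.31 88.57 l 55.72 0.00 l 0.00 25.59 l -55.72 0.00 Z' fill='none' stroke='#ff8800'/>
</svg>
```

G21
G90
G0 X112.83 Y40.46
M4 S211
G1 X21.90 Y37.71 F2999
G1 X133.17 Y122.76
G1 X58.12 Y44.14
G1 X137.69 Y144.20
G1 X111.19 Y189.66
G1 X112.83 Y40.46
M5
G0 X111.62 Y67.29
M4 S493
G1 X130.93 Y36.50 F2343
G1 X149.78 Y183.34
M5
G0 X148.30 Y194.97
M4 S211
G1 X84.64 Y89.72 F2999
G1 X64.39 Y70.89
G1 X113.35 Y181.27
G1 X150.25 Y161.77
M5
G0 X67.21 Y200.50
M4 S493
G1 X126.49 Y200.50 F2343
G1 X126.49 Y100.93
G1 X67.21 Y100.93
G1 X67.21 Y200.50
M5
G0 X148.85 Y22.27
M4 S790
G1 X20.25 Y29.69 F1668
M5
G0 X160.08 Y32.65
M4 S493
G1 X151.68 Y52.94 F2343
G1 X131.39 Y61.34
G1 X111.10 Y52.94
G1 X102.70 Y32.65
G1 X111.10 Y12.36
G1 X131.39 Y3.96
G1 X151.68 Y12.36
G1 X160.08 Y32.65
M5
G0 X30.31 Y115.18
M4 S790
G1 X86.03 Y115.18 F1668
G1 X86.03 Y89.59
G1 X30.31 Y89.59
G1 X30.31 Y115.18
M5
G0 X0.00 Y0.00

1 u = 1 mm; y_m = 203.75 − y.

[1] `<polygon>` closed polygon, #000000→engrave S211 F2999: (112.83,40.46) → (21.90,37.71) → (133.17,122.76) → (58.12,44.14) → (137.69,144.20) → (111.19,189.66) → (112.83,40.46) (closed)

[2] `<polyline>` open polyline, #ff00ff→score S493 F2343: (111.62,67.29) → (130.93,36.50) → (149.78,183.34)

[3] `<path>` open polyline, #000000→engrave S211 F2999: (148.30,194.97) → (84.64,89.72) → (64.39,70.89) → (113.35,181.27) → (150.25,161.77)

[4] `<polygon>` rectangle, #ff00ff→score S493 F2343: (67.21,200.50) → (126.49,200.50) → (126.49,100.93) → (67.21,100.93) → (67.21,200.50) (closed)

[5] `<path>` line segment, #ff8800→cut S790 F1668: (148.85,22.27) → (20.25,29.69)

[6] `<circle>` circle, #ff00ff→score S493 F2343: (160.08,32.65) → (151.68,52.94) → (131.39,61.34) → (111.10,52.94) → (102.70,32.65) → (111.10,12.36) → (131.39,3.96) → (151.68,12.36) → (160.08,32.65) (closed)

[7] `<path>` rectangle, #ff8800→cut S790 F1668: (30.31,115.18) → (86.03,115.18) → (86.03,89.59) → (30.31,89.59) → (30.31,115.18) (closed)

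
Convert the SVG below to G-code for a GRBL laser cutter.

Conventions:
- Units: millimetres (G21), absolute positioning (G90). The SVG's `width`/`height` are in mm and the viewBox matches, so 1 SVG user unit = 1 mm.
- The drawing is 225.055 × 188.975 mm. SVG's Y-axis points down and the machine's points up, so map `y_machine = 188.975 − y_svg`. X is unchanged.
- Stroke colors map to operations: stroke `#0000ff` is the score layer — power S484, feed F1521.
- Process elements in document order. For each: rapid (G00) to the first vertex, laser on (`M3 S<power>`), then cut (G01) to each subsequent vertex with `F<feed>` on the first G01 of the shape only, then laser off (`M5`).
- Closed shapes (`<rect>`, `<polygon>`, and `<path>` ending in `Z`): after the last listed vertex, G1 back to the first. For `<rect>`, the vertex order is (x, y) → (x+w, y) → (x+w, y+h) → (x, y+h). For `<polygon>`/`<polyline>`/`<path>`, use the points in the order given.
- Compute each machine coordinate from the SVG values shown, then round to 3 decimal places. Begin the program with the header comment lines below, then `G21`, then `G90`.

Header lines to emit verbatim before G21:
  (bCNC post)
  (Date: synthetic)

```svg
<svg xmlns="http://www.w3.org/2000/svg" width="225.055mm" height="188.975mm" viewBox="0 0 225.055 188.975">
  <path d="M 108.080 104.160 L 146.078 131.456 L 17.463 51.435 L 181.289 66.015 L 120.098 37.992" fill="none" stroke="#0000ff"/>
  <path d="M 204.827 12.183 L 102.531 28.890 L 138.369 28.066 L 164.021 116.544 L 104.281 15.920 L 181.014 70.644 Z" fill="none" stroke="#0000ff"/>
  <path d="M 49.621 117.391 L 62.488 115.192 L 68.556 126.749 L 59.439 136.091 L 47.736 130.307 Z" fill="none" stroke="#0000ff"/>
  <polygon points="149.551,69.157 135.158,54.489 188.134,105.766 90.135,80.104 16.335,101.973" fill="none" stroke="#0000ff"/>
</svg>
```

(bCNC post)
(Date: synthetic)
G21
G90
G00 X108.080 Y84.815
M3 S484
G01 X146.078 Y57.519 F1521
G01 X17.463 Y137.540
G01 X181.289 Y122.960
G01 X120.098 Y150.983
M5
G00 X204.827 Y176.792
M3 S484
G01 X102.531 Y160.085 F1521
G01 X138.369 Y160.909
G01 X164.021 Y72.431
G01 X104.281 Y173.055
G01 X181.014 Y118.331
G01 X204.827 Y176.792
M5
G00 X49.621 Y71.584
M3 S484
G01 X62.488 Y73.783 F1521
G01 X68.556 Y62.226
G01 X59.439 Y52.884
G01 X47.736 Y58.668
G01 X49.621 Y71.584
M5
G00 X149.551 Y119.818
M3 S484
G01 X135.158 Y134.486 F1521
G01 X188.134 Y83.209
G01 X90.135 Y108.871
G01 X16.335 Y87.002
G01 X149.551 Y119.818
M5

viewBox `0 0 225.055 188.975` with mm width/height → 1 unit = 1 mm. Flip: y_m = 188.975 − y_svg.

**Shape 1** — `<path>` open polyline, stroke `#0000ff` → score (S484, F1521). Machine vertices: (108.080,84.815) → (146.078,57.519) → (17.463,137.540) → (181.289,122.960) → (120.098,150.983). Open path.

**Shape 2** — `<path>` closed polygon, stroke `#0000ff` → score (S484, F1521). Machine vertices: (204.827,176.792) → (102.531,160.085) → (138.369,160.909) → (164.021,72.431) → (104.281,173.055) → (181.014,118.331) → (204.827,176.792). Closed: final G1 returns to the first vertex.

**Shape 3** — `<path>` regular polygon, stroke `#0000ff` → score (S484, F1521). Machine vertices: (49.621,71.584) → (62.488,73.783) → (68.556,62.226) → (59.439,52.884) → (47.736,58.668) → (49.621,71.584). Closed: final G1 returns to the first vertex.

**Shape 4** — `<polygon>` closed polygon, stroke `#0000ff` → score (S484, F1521). Machine vertices: (149.551,119.818) → (135.158,134.486) → (188.134,83.209) → (90.135,108.871) → (16.335,87.002) → (149.551,119.818). Closed: final G1 returns to the first vertex.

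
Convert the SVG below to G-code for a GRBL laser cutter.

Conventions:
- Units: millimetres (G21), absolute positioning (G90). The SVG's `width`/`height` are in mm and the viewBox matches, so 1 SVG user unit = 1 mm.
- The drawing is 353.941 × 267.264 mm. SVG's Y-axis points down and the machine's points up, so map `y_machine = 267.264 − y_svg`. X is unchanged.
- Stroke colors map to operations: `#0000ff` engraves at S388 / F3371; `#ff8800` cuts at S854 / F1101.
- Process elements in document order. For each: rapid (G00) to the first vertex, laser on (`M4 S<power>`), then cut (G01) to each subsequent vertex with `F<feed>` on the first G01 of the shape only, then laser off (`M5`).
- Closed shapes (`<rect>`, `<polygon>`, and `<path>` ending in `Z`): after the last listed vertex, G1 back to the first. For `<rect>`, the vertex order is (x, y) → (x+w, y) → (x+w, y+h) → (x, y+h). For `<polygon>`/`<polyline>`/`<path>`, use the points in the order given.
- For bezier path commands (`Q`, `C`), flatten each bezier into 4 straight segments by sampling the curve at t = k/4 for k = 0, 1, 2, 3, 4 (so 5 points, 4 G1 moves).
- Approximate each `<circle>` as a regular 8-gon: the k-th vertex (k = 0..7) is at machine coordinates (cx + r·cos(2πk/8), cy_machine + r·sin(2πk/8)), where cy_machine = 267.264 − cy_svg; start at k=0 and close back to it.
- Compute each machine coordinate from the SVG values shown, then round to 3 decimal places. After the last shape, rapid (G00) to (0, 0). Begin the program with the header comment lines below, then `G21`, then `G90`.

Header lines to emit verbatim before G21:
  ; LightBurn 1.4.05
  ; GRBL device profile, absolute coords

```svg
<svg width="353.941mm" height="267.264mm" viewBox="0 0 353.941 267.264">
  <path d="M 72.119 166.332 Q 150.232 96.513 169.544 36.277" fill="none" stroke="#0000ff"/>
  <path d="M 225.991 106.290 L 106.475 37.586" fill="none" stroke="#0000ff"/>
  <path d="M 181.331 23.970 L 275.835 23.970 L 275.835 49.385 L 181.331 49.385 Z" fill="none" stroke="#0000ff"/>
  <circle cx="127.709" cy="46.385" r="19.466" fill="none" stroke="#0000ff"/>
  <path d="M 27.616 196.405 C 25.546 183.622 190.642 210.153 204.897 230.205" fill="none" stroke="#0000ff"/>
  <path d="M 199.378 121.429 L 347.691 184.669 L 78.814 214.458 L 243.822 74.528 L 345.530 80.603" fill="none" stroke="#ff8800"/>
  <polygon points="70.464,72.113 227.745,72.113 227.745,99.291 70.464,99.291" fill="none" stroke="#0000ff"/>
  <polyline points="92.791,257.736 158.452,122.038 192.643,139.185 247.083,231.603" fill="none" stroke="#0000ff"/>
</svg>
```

; LightBurn 1.4.05
; GRBL device profile, absolute coords
G21
G90
G00 X72.119 Y100.932
M4 S388
G01 X107.500 Y135.243 F3371
G01 X135.532 Y168.355
G01 X156.213 Y200.270
G01 X169.544 Y230.987
M5
G00 X225.991 Y160.974
M4 S388
G01 X106.475 Y229.678 F3371
M5
G00 X181.331 Y243.294
M4 S388
G01 X275.835 Y243.294 F3371
G01 X275.835 Y217.879
G01 X181.331 Y217.879
G01 X181.331 Y243.294
M5
G00 X147.175 Y220.879
M4 S388
G01 X141.474 Y234.644 F3371
G01 X127.709 Y240.345
G01 X113.944 Y234.644
G01 X108.243 Y220.879
G01 X113.944 Y207.114
G01 X127.709 Y201.413
G01 X141.474 Y207.114
G01 X147.175 Y220.879
M5
G00 X27.616 Y70.859
M4 S388
G01 X52.438 Y73.790 F3371
G01 X110.135 Y66.272
G01 X170.892 Y52.597
G01 X204.897 Y37.059
M5
G00 X199.378 Y145.835
M4 S854
G01 X347.691 Y82.595 F1101
G01 X78.814 Y52.806
G01 X243.822 Y192.736
G01 X345.530 Y186.661
M5
G00 X70.464 Y195.151
M4 S388
G01 X227.745 Y195.151 F3371
G01 X227.745 Y167.973
G01 X70.464 Y167.973
G01 X70.464 Y195.151
M5
G00 X92.791 Y9.528
M4 S388
G01 X158.452 Y145.226 F3371
G01 X192.643 Y128.079
G01 X247.083 Y35.661
M5
G00 X0.000 Y0.000

viewBox `0 0 353.941 267.264` with mm width/height → 1 unit = 1 mm. Flip: y_m = 267.264 − y_svg.

**Shape 1** — `<path>` quadratic bezier, stroke `#0000ff` → engrave (S388, F3371). Control points (SVG): P0=(72.119,166.332), P1=(150.232,96.513), P2=(169.544,36.277); sampled at t=k/4. Machine vertices: (72.119,100.932) → (107.500,135.243) → (135.532,168.355) → (156.213,200.270) → (169.544,230.987). Open path.

**Shape 2** — `<path>` line segment, stroke `#0000ff` → engrave (S388, F3371). Machine vertices: (225.991,160.974) → (106.475,229.678). Open path.

**Shape 3** — `<path>` rectangle, stroke `#0000ff` → engrave (S388, F3371). Machine vertices: (181.331,243.294) → (275.835,243.294) → (275.835,217.879) → (181.331,217.879) → (181.331,243.294). Closed: final G1 returns to the first vertex.

**Shape 4** — `<circle>` circle, stroke `#0000ff` → engrave (S388, F3371). Machine vertices: (147.175,220.879) → (141.474,234.644) → (127.709,240.345) → (113.944,234.644) → (108.243,220.879) → (113.944,207.114) → (127.709,201.413) → (141.474,207.114) → (147.175,220.879). Closed: final G1 returns to the first vertex.

**Shape 5** — `<path>` cubic bezier, stroke `#0000ff` → engrave (S388, F3371). Control points (SVG): P0=(27.616,196.405), P1=(25.546,183.622), P2=(190.642,210.153), P3=(204.897,230.205); sampled at t=k/4. Machine vertices: (27.616,70.859) → (52.438,73.790) → (110.135,66.272) → (170.892,52.597) → (204.897,37.059). Open path.

**Shape 6** — `<path>` open polyline, stroke `#ff8800` → cut (S854, F1101). Machine vertices: (199.378,145.835) → (347.691,82.595) → (78.814,52.806) → (243.822,192.736) → (345.530,186.661). Open path.

**Shape 7** — `<polygon>` rectangle, stroke `#0000ff` → engrave (S388, F3371). Machine vertices: (70.464,195.151) → (227.745,195.151) → (227.745,167.973) → (70.464,167.973) → (70.464,195.151). Closed: final G1 returns to the first vertex.

**Shape 8** — `<polyline>` open polyline, stroke `#0000ff` → engrave (S388, F3371). Machine vertices: (92.791,9.528) → (158.452,145.226) → (192.643,128.079) → (247.083,35.661). Open path.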